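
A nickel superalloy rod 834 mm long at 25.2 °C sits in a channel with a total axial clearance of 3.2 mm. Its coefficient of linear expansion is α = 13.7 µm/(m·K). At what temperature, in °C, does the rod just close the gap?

α·L₀·ΔT = 3.2 mm ⇒ ΔT = 3.2 / (13.7×10⁻⁶ × 834.0) = 280.1 K.
T = 25.2 + 280.1 = 305.3 °C.

305 °C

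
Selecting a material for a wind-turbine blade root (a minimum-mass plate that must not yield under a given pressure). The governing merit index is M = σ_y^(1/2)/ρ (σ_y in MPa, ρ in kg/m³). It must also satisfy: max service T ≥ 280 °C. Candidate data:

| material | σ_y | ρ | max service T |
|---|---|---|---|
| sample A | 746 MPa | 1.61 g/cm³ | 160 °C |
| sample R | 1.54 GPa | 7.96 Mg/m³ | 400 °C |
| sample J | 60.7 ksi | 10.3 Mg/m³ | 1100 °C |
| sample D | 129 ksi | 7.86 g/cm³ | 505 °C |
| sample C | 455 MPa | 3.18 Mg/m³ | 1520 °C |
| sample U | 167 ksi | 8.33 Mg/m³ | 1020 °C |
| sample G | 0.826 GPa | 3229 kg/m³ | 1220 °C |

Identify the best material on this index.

sample G

Screen on constraints: max service T ≥ 280 °C. Survivors: sample R, sample J, sample D, sample C, sample U, sample G.
Normalizing units and computing the index:
  sample R: σ_y = 1540 MPa, ρ = 7960 kg/m³
  sample J: σ_y = 418.5 MPa, ρ = 10300 kg/m³
  sample D: σ_y = 889.4 MPa, ρ = 7860 kg/m³
  sample C: σ_y = 455.0 MPa, ρ = 3180 kg/m³
  sample U: σ_y = 1151 MPa, ρ = 8330 kg/m³
  sample G: σ_y = 826.0 MPa, ρ = 3229 kg/m³
  sample G: M = 8.90×10⁻³
  sample C: M = 6.71×10⁻³
  sample R: M = 4.93×10⁻³
  sample U: M = 4.07×10⁻³
  sample D: M = 3.79×10⁻³
  sample J: M = 1.99×10⁻³
Sample G has the largest M.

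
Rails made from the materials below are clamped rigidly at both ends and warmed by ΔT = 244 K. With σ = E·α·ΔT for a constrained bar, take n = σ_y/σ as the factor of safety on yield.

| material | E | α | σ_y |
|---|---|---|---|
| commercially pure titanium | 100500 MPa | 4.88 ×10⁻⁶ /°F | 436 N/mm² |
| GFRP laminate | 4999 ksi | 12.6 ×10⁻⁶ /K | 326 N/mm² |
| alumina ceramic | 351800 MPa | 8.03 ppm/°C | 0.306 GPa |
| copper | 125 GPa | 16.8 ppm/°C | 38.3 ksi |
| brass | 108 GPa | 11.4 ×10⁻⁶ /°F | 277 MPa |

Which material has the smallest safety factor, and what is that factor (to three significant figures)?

alumina ceramic, n = 0.444

Per material, after unit conversion:
  commercially pure titanium: E = 100.5, α = 8.78, σ_y = 436.0 → σ = 215 MPa, n = 2.02
  GFRP laminate: E = 34.47, α = 12.6, σ_y = 326.0 → σ = 106 MPa, n = 3.08
  alumina ceramic: E = 351.8, α = 8.03, σ_y = 306.0 → σ = 689 MPa, n = 0.444
  copper: E = 125.0, α = 16.8, σ_y = 264.1 → σ = 512 MPa, n = 0.515
  brass: E = 108.0, α = 20.5, σ_y = 277.0 → σ = 541 MPa, n = 0.512
Smallest n: alumina ceramic with n = 0.444.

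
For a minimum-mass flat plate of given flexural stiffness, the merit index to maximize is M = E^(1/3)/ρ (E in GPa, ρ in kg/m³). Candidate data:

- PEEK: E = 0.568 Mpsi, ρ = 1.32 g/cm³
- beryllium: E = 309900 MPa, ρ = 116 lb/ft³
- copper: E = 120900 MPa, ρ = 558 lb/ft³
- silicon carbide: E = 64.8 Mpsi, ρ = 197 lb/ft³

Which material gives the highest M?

In SI units:
  PEEK: E = 3.916 GPa, ρ = 1320 kg/m³
  beryllium: E = 309.9 GPa, ρ = 1858 kg/m³
  copper: E = 120.9 GPa, ρ = 8938 kg/m³
  silicon carbide: E = 446.8 GPa, ρ = 3156 kg/m³
  beryllium: M = 3.64×10⁻³
  silicon carbide: M = 2.42×10⁻³
  PEEK: M = 1.19×10⁻³
  copper: M = 0.553×10⁻³
Beryllium has the largest M.

beryllium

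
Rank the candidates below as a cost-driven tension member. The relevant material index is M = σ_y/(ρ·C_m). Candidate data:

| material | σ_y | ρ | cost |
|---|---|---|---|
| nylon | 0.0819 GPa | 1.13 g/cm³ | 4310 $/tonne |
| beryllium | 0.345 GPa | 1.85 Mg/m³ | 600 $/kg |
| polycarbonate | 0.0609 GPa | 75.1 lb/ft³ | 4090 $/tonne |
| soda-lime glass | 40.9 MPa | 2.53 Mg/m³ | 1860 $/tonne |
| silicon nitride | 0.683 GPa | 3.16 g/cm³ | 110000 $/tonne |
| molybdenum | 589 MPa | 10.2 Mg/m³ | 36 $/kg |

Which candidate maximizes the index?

nylon

After converting to SI:
  nylon: σ_y = 81.90 MPa, ρ = 1130 kg/m³, cost = 4.310 $/kg
  beryllium: σ_y = 345.0 MPa, ρ = 1850 kg/m³, cost = 600.0 $/kg
  polycarbonate: σ_y = 60.90 MPa, ρ = 1203 kg/m³, cost = 4.090 $/kg
  soda-lime glass: σ_y = 40.90 MPa, ρ = 2530 kg/m³, cost = 1.860 $/kg
  silicon nitride: σ_y = 683.0 MPa, ρ = 3160 kg/m³, cost = 110.0 $/kg
  molybdenum: σ_y = 589.0 MPa, ρ = 10200 kg/m³, cost = 36.00 $/kg
  nylon: M = 16.8 kN·m per $
  polycarbonate: M = 12.4 kN·m per $
  soda-lime glass: M = 8.69 kN·m per $
  silicon nitride: M = 1.96 kN·m per $
  molybdenum: M = 1.60 kN·m per $
  beryllium: M = 0.311 kN·m per $
The maximum is for nylon.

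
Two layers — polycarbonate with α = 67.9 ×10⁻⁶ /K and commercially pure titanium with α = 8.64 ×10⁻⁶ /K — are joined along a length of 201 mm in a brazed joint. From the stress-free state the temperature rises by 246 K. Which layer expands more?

α(polycarbonate) = 67.9×10⁻⁶/K vs α(commercially pure titanium) = 8.64×10⁻⁶/K.
Higher α expands more for the same ΔT: polycarbonate.

polycarbonate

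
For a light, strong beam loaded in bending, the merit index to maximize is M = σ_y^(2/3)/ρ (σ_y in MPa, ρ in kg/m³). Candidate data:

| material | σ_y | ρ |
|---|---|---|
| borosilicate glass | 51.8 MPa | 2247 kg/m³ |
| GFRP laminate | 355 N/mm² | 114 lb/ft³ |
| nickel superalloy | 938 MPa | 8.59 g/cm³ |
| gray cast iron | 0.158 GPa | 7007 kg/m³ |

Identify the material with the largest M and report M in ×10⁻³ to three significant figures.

GFRP laminate, M = 27.5×10⁻³

Putting every candidate on a common basis:
  borosilicate glass: σ_y = 51.80 MPa, ρ = 2247 kg/m³
  GFRP laminate: σ_y = 355.0 MPa, ρ = 1826 kg/m³
  nickel superalloy: σ_y = 938.0 MPa, ρ = 8590 kg/m³
  gray cast iron: σ_y = 158.0 MPa, ρ = 7007 kg/m³
  GFRP laminate: M = 27.5×10⁻³
  nickel superalloy: M = 11.2×10⁻³
  borosilicate glass: M = 6.18×10⁻³
  gray cast iron: M = 4.17×10⁻³
Highest index: GFRP laminate.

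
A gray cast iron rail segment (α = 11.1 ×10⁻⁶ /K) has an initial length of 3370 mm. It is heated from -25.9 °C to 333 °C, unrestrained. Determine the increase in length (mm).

13.4 mm

ΔT = 333 − (-25.9) = 358.9 K.
ΔL = α·L₀·ΔT = 11.1×10⁻⁶ × 3370 mm × 358.9 K = 13.4 mm.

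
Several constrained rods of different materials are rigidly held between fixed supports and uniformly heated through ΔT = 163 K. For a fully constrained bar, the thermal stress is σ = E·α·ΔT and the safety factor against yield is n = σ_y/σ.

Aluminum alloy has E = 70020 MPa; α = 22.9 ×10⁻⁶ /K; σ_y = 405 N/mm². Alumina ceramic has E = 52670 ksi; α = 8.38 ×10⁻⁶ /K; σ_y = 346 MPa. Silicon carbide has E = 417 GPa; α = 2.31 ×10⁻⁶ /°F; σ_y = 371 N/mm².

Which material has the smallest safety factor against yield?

In consistent units (E in GPa, α in ×10⁻⁶/K, σ_y in MPa):
  aluminum alloy: E = 70.02, α = 22.9, σ_y = 405.0 → σ = 261 MPa, n = 1.55
  alumina ceramic: E = 363.1, α = 8.38, σ_y = 346.0 → σ = 496 MPa, n = 0.698
  silicon carbide: E = 417.0, α = 4.16, σ_y = 371.0 → σ = 283 MPa, n = 1.31
Alumina ceramic has the lowest safety factor, n = 0.698.

alumina ceramic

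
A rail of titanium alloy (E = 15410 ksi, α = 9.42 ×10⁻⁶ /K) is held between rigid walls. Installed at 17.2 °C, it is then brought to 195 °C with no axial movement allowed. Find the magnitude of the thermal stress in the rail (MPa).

E = 15410 ksi = 106.2 GPa.
ΔT = 177.8 K. Constrained thermal stress σ = E·α·ΔT = 106.2×10³ MPa × 9.42×10⁻⁶ × 177.8 = 178 MPa (compressive).

178 MPa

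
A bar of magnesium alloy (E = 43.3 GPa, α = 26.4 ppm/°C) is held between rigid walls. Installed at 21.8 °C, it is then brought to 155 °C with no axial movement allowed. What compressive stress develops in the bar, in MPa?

ΔT = 133.2 K. Constrained thermal stress σ = E·α·ΔT = 43.30×10³ MPa × 26.4×10⁻⁶ × 133.2 = 152 MPa (compressive).

152 MPa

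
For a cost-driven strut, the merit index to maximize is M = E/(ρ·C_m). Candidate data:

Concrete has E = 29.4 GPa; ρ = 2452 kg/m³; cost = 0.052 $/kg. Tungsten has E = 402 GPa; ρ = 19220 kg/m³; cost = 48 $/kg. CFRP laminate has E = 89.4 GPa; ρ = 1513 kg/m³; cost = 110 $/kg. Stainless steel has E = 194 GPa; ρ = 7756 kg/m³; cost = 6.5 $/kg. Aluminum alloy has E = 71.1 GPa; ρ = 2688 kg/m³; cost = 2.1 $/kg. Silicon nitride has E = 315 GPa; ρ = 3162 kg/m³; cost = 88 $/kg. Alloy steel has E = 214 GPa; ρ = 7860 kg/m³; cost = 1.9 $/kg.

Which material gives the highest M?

concrete

Evaluate M for each candidate:
  concrete: M = 231 MN·m per $
  alloy steel: M = 14.3 MN·m per $
  aluminum alloy: M = 12.6 MN·m per $
  stainless steel: M = 3.85 MN·m per $
  silicon nitride: M = 1.13 MN·m per $
  CFRP laminate: M = 0.537 MN·m per $
  tungsten: M = 0.436 MN·m per $
Concrete ranks first.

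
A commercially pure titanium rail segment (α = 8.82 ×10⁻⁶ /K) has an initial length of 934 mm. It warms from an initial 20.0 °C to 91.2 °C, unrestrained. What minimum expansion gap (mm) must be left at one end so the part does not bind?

0.587 mm

ΔT = 91.2 − 20.0 = 71.20 K.
ΔL = α·L₀·ΔT = 8.82×10⁻⁶ × 934 mm × 71.20 K = 0.587 mm.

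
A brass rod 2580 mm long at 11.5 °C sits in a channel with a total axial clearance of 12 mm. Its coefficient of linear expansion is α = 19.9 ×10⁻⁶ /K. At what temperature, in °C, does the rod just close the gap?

α·L₀·ΔT = 12.0 mm ⇒ ΔT = 12.0 / (19.9×10⁻⁶ × 2580.0) = 233.7 K.
T = 11.5 + 233.7 = 245.2 °C.

245 °C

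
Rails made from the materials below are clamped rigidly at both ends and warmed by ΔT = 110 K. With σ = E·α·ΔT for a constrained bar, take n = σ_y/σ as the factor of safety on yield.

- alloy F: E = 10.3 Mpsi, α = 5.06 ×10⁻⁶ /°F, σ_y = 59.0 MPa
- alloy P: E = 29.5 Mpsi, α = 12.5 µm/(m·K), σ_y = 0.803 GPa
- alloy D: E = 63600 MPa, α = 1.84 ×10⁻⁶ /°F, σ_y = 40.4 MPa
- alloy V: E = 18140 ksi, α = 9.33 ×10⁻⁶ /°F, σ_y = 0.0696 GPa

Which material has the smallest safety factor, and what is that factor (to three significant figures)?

alloy V, n = 0.301

Per material, after unit conversion:
  alloy F: E = 71.02, α = 9.11, σ_y = 59.00 → σ = 71.1 MPa, n = 0.829
  alloy P: E = 203.4, α = 12.5, σ_y = 803.0 → σ = 280 MPa, n = 2.87
  alloy D: E = 63.60, α = 3.31, σ_y = 40.40 → σ = 23.2 MPa, n = 1.74
  alloy V: E = 125.1, α = 16.8, σ_y = 69.60 → σ = 231 MPa, n = 0.301
The minimum is alloy V at n = 0.301.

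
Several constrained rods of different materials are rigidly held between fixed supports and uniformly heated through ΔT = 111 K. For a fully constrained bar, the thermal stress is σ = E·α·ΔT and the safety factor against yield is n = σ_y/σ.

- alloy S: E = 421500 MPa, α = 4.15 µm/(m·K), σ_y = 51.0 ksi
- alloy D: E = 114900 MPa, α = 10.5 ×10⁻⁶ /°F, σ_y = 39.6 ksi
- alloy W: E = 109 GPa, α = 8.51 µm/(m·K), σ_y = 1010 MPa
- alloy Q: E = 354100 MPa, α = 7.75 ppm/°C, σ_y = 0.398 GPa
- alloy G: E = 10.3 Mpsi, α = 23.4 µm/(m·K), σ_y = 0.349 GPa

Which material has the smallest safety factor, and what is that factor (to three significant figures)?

With everything in SI (GPa, ×10⁻⁶/K, MPa):
  alloy S: E = 421.5, α = 4.15, σ_y = 351.6 → σ = 194 MPa, n = 1.81
  alloy D: E = 114.9, α = 18.9, σ_y = 273.0 → σ = 241 MPa, n = 1.13
  alloy W: E = 109.0, α = 8.51, σ_y = 1010 → σ = 103 MPa, n = 9.81
  alloy Q: E = 354.1, α = 7.75, σ_y = 398.0 → σ = 305 MPa, n = 1.31
  alloy G: E = 71.02, α = 23.4, σ_y = 349.0 → σ = 184 MPa, n = 1.89
The minimum is alloy D at n = 1.13.

alloy D, n = 1.13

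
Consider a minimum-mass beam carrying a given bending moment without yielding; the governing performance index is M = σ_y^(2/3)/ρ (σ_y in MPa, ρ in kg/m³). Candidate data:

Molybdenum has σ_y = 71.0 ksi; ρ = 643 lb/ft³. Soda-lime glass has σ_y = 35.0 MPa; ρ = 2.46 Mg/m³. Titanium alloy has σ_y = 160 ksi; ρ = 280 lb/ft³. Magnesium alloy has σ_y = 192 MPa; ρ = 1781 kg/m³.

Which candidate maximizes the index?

After converting to SI:
  molybdenum: σ_y = 489.5 MPa, ρ = 10300 kg/m³
  soda-lime glass: σ_y = 35.00 MPa, ρ = 2460 kg/m³
  titanium alloy: σ_y = 1103 MPa, ρ = 4485 kg/m³
  magnesium alloy: σ_y = 192.0 MPa, ρ = 1781 kg/m³
  titanium alloy: M = 23.8×10⁻³
  magnesium alloy: M = 18.7×10⁻³
  molybdenum: M = 6.03×10⁻³
  soda-lime glass: M = 4.35×10⁻³
Titanium alloy ranks first.

titanium alloy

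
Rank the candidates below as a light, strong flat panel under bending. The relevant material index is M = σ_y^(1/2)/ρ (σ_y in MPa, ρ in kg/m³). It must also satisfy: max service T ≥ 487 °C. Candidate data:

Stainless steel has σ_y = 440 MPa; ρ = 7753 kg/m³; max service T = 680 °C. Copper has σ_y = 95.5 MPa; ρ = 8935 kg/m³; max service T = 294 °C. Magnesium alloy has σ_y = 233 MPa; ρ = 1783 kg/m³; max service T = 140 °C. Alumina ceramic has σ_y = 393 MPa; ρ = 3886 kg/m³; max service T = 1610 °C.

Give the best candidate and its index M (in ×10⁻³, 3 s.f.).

alumina ceramic, M = 5.10×10⁻³

Screen on constraints: max service T ≥ 487 °C. Survivors: stainless steel, alumina ceramic.
Per-candidate index values:
  alumina ceramic: M = 5.10×10⁻³
  stainless steel: M = 2.71×10⁻³
The maximum is for alumina ceramic.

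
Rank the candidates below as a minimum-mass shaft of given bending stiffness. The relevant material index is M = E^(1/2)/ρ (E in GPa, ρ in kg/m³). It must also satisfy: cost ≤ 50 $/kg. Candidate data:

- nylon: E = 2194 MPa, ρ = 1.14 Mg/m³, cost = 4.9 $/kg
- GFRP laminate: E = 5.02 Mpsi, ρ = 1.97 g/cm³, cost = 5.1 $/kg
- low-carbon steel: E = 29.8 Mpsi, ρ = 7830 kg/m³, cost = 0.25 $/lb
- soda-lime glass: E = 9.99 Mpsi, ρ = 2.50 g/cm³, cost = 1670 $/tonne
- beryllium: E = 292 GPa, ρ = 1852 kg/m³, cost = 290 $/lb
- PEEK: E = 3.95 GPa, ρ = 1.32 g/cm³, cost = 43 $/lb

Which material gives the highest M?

soda-lime glass

Screen on constraints: cost ≤ 50 $/kg. Survivors: nylon, GFRP laminate, low-carbon steel, soda-lime glass.
In SI units:
  nylon: E = 2.194 GPa, ρ = 1140 kg/m³
  GFRP laminate: E = 34.61 GPa, ρ = 1970 kg/m³
  low-carbon steel: E = 205.5 GPa, ρ = 7830 kg/m³
  soda-lime glass: E = 68.88 GPa, ρ = 2500 kg/m³
  soda-lime glass: M = 3.32×10⁻³
  GFRP laminate: M = 2.99×10⁻³
  low-carbon steel: M = 1.83×10⁻³
  nylon: M = 1.30×10⁻³
Soda-lime glass ranks first.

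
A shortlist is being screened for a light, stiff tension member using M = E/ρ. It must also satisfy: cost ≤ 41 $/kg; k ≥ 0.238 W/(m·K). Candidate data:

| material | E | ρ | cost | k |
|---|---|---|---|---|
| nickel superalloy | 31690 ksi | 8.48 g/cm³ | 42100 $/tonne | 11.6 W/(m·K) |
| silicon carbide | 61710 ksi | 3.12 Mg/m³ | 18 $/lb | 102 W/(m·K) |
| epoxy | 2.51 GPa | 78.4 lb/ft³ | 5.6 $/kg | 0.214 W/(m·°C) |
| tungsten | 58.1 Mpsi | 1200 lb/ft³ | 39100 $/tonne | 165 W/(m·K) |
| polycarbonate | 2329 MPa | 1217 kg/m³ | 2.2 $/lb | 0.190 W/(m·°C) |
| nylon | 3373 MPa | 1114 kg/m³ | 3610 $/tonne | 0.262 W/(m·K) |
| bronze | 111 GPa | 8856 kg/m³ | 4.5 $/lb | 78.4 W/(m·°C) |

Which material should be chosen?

silicon carbide

Screen on constraints: cost ≤ 41 $/kg; k ≥ 0.238 W/(m·K). Survivors: silicon carbide, tungsten, nylon, bronze.
Putting every candidate on a common basis:
  silicon carbide: E = 425.5 GPa, ρ = 3120 kg/m³
  tungsten: E = 400.6 GPa, ρ = 19220 kg/m³
  nylon: E = 3.373 GPa, ρ = 1114 kg/m³
  bronze: E = 111.0 GPa, ρ = 8856 kg/m³
  silicon carbide: M = 136 MN·m/kg
  tungsten: M = 20.8 MN·m/kg
  bronze: M = 12.5 MN·m/kg
  nylon: M = 3.03 MN·m/kg
The maximum is for silicon carbide.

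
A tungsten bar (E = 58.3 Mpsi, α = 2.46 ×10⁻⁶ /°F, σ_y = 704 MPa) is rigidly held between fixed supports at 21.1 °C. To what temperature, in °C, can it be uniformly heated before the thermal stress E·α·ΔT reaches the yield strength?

E = 58.3 Mpsi = 402.0 GPa.
α = 2.46×10⁻⁶/°F × 9/5 = 4.43×10⁻⁶/K.
E·α·ΔT = 704.0 MPa ⇒ ΔT = 704.0 / (402.0×10³ × 4.43×10⁻⁶) = 395.5 K.
T = 21.1 + 395.5 = 416.6 °C.

417 °C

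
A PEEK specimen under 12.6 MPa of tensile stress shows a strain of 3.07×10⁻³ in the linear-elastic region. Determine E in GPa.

E = σ/ε = 12.6 MPa / 3.07×10⁻³ = 4104 MPa = 4.10 GPa.

4.10 GPa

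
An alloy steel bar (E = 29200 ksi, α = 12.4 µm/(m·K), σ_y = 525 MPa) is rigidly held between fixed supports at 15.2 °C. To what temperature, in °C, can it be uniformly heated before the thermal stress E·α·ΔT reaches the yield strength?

225 °C

E = 29200 ksi = 201.3 GPa.
E·α·ΔT = 525.0 MPa ⇒ ΔT = 525.0 / (201.3×10³ × 12.4×10⁻⁶) = 210.3 K.
T = 15.2 + 210.3 = 225.5 °C.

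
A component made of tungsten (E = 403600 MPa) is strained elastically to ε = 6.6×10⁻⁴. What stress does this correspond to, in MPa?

266 MPa

E = 403600 MPa = 403.6 GPa.
σ = E·ε = 403600 MPa × 6.6×10⁻⁴ = 266 MPa.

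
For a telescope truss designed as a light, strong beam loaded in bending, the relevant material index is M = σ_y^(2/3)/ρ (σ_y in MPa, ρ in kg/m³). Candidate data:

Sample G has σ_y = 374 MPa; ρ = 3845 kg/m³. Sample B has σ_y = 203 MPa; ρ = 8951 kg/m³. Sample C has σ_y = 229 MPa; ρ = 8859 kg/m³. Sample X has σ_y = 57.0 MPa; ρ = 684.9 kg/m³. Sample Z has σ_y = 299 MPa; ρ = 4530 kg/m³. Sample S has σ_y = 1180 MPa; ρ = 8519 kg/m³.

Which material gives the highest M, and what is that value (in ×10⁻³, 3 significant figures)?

Computing M directly (units already consistent):
  sample X: M = 21.6×10⁻³
  sample G: M = 13.5×10⁻³
  sample S: M = 13.1×10⁻³
  sample Z: M = 9.87×10⁻³
  sample C: M = 4.23×10⁻³
  sample B: M = 3.86×10⁻³
Sample X has the largest M.

sample X, M = 21.6×10⁻³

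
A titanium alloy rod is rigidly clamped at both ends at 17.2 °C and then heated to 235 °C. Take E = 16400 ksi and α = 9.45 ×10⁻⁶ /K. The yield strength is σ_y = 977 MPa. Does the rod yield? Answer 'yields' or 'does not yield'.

E = 16400 ksi = 113.1 GPa.
ΔT = 217.8 K. Constrained thermal stress σ = E·α·ΔT = 113.1×10³ MPa × 9.45×10⁻⁶ × 217.8 = 233 MPa (compressive).
Compare to σ_y = 977 MPa: σ < σ_y, so it does not yield.

does not yield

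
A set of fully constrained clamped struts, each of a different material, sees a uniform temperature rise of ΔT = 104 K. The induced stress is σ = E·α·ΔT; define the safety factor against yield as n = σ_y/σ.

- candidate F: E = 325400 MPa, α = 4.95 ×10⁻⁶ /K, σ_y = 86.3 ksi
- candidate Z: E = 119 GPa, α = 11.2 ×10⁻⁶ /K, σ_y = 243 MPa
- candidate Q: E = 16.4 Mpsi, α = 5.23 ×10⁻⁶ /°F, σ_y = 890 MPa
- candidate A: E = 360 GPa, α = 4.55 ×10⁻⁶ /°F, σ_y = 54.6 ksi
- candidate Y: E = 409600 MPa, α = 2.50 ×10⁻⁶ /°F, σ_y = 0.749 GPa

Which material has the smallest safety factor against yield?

In consistent units (E in GPa, α in ×10⁻⁶/K, σ_y in MPa):
  candidate F: E = 325.4, α = 4.95, σ_y = 595.0 → σ = 168 MPa, n = 3.55
  candidate Z: E = 119.0, α = 11.2, σ_y = 243.0 → σ = 139 MPa, n = 1.75
  candidate Q: E = 113.1, α = 9.41, σ_y = 890.0 → σ = 111 MPa, n = 8.04
  candidate A: E = 360.0, α = 8.19, σ_y = 376.5 → σ = 307 MPa, n = 1.23
  candidate Y: E = 409.6, α = 4.50, σ_y = 749.0 → σ = 192 MPa, n = 3.91
Smallest n: candidate A with n = 1.23.

candidate A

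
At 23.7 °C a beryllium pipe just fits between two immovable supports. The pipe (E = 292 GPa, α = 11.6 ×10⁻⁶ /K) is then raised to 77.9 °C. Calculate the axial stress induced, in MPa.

184 MPa

ΔT = 54.20 K. Constrained thermal stress σ = E·α·ΔT = 292.0×10³ MPa × 11.6×10⁻⁶ × 54.20 = 184 MPa (compressive).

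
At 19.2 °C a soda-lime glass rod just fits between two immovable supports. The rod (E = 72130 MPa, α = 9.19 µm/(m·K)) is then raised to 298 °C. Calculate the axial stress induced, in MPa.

185 MPa

E = 72130 MPa = 72.13 GPa.
ΔT = 278.8 K. Constrained thermal stress σ = E·α·ΔT = 72.13×10³ MPa × 9.19×10⁻⁶ × 278.8 = 185 MPa (compressive).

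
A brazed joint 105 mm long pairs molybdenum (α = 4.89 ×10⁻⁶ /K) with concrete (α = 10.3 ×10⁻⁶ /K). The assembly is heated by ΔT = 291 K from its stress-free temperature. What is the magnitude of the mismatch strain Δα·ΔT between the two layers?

1.57×10⁻³

Δα = |4.89 − 10.3|×10⁻⁶/K = 5.41×10⁻⁶/K.
Mismatch strain = Δα·ΔT = 5.41×10⁻⁶ × 291.0 = 1.57×10⁻³.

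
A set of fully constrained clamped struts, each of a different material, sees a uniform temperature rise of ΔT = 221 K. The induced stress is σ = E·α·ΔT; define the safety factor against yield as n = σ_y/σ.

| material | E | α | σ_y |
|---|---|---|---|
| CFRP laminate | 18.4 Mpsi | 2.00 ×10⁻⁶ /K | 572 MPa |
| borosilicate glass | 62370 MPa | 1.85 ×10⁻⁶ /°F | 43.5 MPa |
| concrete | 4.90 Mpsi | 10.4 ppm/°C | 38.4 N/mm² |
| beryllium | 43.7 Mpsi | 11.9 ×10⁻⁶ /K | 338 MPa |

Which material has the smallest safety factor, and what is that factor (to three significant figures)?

beryllium, n = 0.427

With everything in SI (GPa, ×10⁻⁶/K, MPa):
  CFRP laminate: E = 126.9, α = 2.00, σ_y = 572.0 → σ = 56.1 MPa, n = 10.2
  borosilicate glass: E = 62.37, α = 3.33, σ_y = 43.50 → σ = 45.9 MPa, n = 0.948
  concrete: E = 33.78, α = 10.4, σ_y = 38.40 → σ = 77.6 MPa, n = 0.495
  beryllium: E = 301.3, α = 11.9, σ_y = 338.0 → σ = 792 MPa, n = 0.427
Beryllium has the lowest safety factor, n = 0.427.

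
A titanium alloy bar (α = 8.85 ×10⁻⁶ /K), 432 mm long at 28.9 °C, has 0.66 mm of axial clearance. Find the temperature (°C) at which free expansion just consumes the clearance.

202 °C

α·L₀·ΔT = 0.66 mm ⇒ ΔT = 0.66 / (8.85×10⁻⁶ × 432.0) = 172.6 K.
T = 28.9 + 172.6 = 201.5 °C.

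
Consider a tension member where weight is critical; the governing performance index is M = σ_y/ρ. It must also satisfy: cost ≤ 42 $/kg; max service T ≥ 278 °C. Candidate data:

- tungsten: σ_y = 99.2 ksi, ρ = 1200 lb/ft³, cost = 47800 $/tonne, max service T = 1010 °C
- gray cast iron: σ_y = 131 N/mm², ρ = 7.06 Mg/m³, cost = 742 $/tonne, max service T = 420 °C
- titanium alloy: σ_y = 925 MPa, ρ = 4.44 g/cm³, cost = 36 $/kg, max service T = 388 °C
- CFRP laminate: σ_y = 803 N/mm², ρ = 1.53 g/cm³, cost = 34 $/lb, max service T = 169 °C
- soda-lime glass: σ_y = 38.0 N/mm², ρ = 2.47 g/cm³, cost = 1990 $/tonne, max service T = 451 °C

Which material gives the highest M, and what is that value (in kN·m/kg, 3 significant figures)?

titanium alloy, M = 208 kN·m/kg

Screen on constraints: cost ≤ 42 $/kg; max service T ≥ 278 °C. Survivors: gray cast iron, titanium alloy, soda-lime glass.
In SI units:
  gray cast iron: σ_y = 131.0 MPa, ρ = 7060 kg/m³
  titanium alloy: σ_y = 925.0 MPa, ρ = 4440 kg/m³
  soda-lime glass: σ_y = 38.00 MPa, ρ = 2470 kg/m³
  titanium alloy: M = 208 kN·m/kg
  gray cast iron: M = 18.6 kN·m/kg
  soda-lime glass: M = 15.4 kN·m/kg
Titanium alloy has the largest M.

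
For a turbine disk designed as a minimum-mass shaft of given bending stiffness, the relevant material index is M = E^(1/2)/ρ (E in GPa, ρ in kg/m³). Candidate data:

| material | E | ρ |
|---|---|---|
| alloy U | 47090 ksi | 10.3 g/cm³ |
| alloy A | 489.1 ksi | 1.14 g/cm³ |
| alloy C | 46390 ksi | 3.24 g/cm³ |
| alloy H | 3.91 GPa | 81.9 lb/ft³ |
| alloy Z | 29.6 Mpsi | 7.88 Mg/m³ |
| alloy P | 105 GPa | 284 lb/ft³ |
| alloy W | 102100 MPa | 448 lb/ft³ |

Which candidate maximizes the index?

After converting to SI:
  alloy U: E = 324.7 GPa, ρ = 10300 kg/m³
  alloy A: E = 3.372 GPa, ρ = 1140 kg/m³
  alloy C: E = 319.8 GPa, ρ = 3240 kg/m³
  alloy H: E = 3.910 GPa, ρ = 1312 kg/m³
  alloy Z: E = 204.1 GPa, ρ = 7880 kg/m³
  alloy P: E = 105.0 GPa, ρ = 4549 kg/m³
  alloy W: E = 102.1 GPa, ρ = 7176 kg/m³
  alloy C: M = 5.52×10⁻³
  alloy P: M = 2.25×10⁻³
  alloy Z: M = 1.81×10⁻³
  alloy U: M = 1.75×10⁻³
  alloy A: M = 1.61×10⁻³
  alloy H: M = 1.51×10⁻³
  alloy W: M = 1.41×10⁻³
Alloy C has the largest M.

alloy C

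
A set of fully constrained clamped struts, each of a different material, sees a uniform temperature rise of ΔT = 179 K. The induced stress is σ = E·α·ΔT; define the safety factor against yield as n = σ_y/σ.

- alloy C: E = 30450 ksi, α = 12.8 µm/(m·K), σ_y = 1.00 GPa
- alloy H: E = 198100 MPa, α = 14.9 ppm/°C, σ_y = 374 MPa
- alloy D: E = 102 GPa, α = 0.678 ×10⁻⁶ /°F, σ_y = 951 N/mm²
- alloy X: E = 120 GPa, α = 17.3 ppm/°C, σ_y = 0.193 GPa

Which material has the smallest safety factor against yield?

alloy X

Converting E to GPa, α to ×10⁻⁶/K, σ_y to MPa, then σ and n for each:
  alloy C: E = 209.9, α = 12.8, σ_y = 1000 → σ = 481 MPa, n = 2.08
  alloy H: E = 198.1, α = 14.9, σ_y = 374.0 → σ = 528 MPa, n = 0.708
  alloy D: E = 102.0, α = 1.22, σ_y = 951.0 → σ = 22.3 MPa, n = 42.7
  alloy X: E = 120.0, α = 17.3, σ_y = 193.0 → σ = 372 MPa, n = 0.519
Smallest n: alloy X with n = 0.519.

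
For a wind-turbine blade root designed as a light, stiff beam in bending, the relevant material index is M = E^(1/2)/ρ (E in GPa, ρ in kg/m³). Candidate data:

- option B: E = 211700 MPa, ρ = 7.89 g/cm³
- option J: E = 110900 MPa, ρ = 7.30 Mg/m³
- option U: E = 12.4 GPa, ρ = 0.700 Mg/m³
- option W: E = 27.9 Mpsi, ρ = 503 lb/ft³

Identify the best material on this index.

option U

In SI units:
  option B: E = 211.7 GPa, ρ = 7890 kg/m³
  option J: E = 110.9 GPa, ρ = 7300 kg/m³
  option U: E = 12.40 GPa, ρ = 700.0 kg/m³
  option W: E = 192.4 GPa, ρ = 8057 kg/m³
  option U: M = 5.03×10⁻³
  option B: M = 1.84×10⁻³
  option W: M = 1.72×10⁻³
  option J: M = 1.44×10⁻³
Option U has the largest M.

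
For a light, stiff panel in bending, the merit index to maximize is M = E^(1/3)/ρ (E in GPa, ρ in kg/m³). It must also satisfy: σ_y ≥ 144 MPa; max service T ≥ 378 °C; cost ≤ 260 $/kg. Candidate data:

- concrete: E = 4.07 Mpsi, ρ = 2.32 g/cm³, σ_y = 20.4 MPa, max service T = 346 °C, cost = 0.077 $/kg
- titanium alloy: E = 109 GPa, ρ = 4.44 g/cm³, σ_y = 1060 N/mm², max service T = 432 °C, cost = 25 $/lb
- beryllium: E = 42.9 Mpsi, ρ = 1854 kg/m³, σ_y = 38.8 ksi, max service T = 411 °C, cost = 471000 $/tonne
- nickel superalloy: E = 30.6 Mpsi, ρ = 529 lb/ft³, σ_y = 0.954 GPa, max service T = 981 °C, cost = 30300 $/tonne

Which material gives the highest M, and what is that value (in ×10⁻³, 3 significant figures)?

titanium alloy, M = 1.08×10⁻³

Screen on constraints: σ_y ≥ 144 MPa; max service T ≥ 378 °C; cost ≤ 260 $/kg. Survivors: titanium alloy, nickel superalloy.
In SI units:
  titanium alloy: E = 109.0 GPa, ρ = 4440 kg/m³
  nickel superalloy: E = 211.0 GPa, ρ = 8474 kg/m³
  titanium alloy: M = 1.08×10⁻³
  nickel superalloy: M = 0.703×10⁻³
Highest index: titanium alloy.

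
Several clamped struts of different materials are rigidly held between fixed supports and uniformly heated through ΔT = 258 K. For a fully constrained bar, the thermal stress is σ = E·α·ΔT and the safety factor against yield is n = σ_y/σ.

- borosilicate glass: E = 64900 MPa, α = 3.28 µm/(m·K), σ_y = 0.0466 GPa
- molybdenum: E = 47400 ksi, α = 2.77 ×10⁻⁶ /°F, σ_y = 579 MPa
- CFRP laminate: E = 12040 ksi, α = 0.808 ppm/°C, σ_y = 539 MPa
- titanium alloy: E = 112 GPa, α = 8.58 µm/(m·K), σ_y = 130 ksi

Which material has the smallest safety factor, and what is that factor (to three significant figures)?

borosilicate glass, n = 0.848

Converting E to GPa, α to ×10⁻⁶/K, σ_y to MPa, then σ and n for each:
  borosilicate glass: E = 64.90, α = 3.28, σ_y = 46.60 → σ = 54.9 MPa, n = 0.848
  molybdenum: E = 326.8, α = 4.99, σ_y = 579.0 → σ = 420 MPa, n = 1.38
  CFRP laminate: E = 83.01, α = 0.808, σ_y = 539.0 → σ = 17.3 MPa, n = 31.1
  titanium alloy: E = 112.0, α = 8.58, σ_y = 896.3 → σ = 248 MPa, n = 3.62
Borosilicate glass has the lowest safety factor, n = 0.848.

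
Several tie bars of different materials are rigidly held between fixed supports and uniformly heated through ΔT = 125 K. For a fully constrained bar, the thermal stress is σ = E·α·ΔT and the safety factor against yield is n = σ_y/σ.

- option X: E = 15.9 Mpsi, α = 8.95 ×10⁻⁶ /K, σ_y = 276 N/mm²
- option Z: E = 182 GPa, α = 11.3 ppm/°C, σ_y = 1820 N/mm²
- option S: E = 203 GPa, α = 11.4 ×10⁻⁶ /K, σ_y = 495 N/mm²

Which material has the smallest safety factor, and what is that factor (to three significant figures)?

In consistent units (E in GPa, α in ×10⁻⁶/K, σ_y in MPa):
  option X: E = 109.6, α = 8.95, σ_y = 276.0 → σ = 123 MPa, n = 2.25
  option Z: E = 182.0, α = 11.3, σ_y = 1820 → σ = 257 MPa, n = 7.08
  option S: E = 203.0, α = 11.4, σ_y = 495.0 → σ = 289 MPa, n = 1.71
The minimum is option S at n = 1.71.

option S, n = 1.71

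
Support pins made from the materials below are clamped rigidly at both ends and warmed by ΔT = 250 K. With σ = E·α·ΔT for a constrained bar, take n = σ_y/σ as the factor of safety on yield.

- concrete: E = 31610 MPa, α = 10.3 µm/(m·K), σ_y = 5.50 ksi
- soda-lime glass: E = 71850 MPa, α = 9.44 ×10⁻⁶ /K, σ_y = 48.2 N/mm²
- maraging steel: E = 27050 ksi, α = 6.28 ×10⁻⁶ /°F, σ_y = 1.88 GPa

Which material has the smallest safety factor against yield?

Per material, after unit conversion:
  concrete: E = 31.61, α = 10.3, σ_y = 37.92 → σ = 81.4 MPa, n = 0.466
  soda-lime glass: E = 71.85, α = 9.44, σ_y = 48.20 → σ = 170 MPa, n = 0.284
  maraging steel: E = 186.5, α = 11.3, σ_y = 1880 → σ = 527 MPa, n = 3.57
Smallest n: soda-lime glass with n = 0.284.

soda-lime glass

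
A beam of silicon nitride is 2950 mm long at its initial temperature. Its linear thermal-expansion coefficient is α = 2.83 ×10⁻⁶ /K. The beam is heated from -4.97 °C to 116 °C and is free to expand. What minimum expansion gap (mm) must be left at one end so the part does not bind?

ΔT = 116 − (-4.97) = 121.0 K.
ΔL = α·L₀·ΔT = 2.83×10⁻⁶ × 2950 mm × 121.0 K = 1.01 mm.

1.01 mm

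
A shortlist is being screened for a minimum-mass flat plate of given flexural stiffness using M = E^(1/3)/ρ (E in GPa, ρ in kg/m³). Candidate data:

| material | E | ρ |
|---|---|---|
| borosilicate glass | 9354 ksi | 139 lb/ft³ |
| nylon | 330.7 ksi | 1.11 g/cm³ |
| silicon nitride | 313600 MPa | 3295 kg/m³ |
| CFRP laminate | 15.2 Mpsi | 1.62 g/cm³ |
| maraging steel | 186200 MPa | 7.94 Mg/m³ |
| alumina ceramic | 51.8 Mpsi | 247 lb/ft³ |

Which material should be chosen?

Normalizing units and computing the index:
  borosilicate glass: E = 64.49 GPa, ρ = 2227 kg/m³
  nylon: E = 2.280 GPa, ρ = 1110 kg/m³
  silicon nitride: E = 313.6 GPa, ρ = 3295 kg/m³
  CFRP laminate: E = 104.8 GPa, ρ = 1620 kg/m³
  maraging steel: E = 186.2 GPa, ρ = 7940 kg/m³
  alumina ceramic: E = 357.1 GPa, ρ = 3957 kg/m³
  CFRP laminate: M = 2.91×10⁻³
  silicon nitride: M = 2.06×10⁻³
  borosilicate glass: M = 1.80×10⁻³
  alumina ceramic: M = 1.79×10⁻³
  nylon: M = 1.19×10⁻³
  maraging steel: M = 0.719×10⁻³
Highest index: CFRP laminate.

CFRP laminate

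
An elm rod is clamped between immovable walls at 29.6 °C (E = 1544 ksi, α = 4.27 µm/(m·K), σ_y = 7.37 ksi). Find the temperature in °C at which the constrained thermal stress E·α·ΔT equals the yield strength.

E = 1544 ksi = 10.65 GPa.
σ_y = 7.37 ksi = 50.81 MPa.
E·α·ΔT = 50.81 MPa ⇒ ΔT = 50.81 / (10.65×10³ × 4.27×10⁻⁶) = 1118 K.
T = 29.6 + 1118 = 1147 °C.

1150 °C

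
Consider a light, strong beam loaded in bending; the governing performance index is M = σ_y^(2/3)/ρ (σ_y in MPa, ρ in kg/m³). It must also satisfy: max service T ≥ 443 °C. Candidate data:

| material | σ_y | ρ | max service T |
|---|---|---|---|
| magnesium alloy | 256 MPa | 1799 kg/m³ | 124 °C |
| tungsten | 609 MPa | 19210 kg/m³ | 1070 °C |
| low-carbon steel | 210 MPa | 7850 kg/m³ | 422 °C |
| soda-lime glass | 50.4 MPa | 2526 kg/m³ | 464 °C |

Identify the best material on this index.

soda-lime glass

Screen on constraints: max service T ≥ 443 °C. Survivors: tungsten, soda-lime glass.
Computing M directly (units already consistent):
  soda-lime glass: M = 5.40×10⁻³
  tungsten: M = 3.74×10⁻³
Highest index: soda-lime glass.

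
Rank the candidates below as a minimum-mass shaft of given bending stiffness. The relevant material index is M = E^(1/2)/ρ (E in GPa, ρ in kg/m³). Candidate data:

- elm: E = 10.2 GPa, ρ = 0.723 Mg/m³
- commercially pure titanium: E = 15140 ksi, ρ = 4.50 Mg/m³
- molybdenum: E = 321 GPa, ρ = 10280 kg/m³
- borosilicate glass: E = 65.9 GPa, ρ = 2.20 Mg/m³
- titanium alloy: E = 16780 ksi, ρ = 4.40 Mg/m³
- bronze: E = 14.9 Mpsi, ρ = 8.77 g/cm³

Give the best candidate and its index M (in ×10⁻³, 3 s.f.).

Putting every candidate on a common basis:
  elm: E = 10.20 GPa, ρ = 723.0 kg/m³
  commercially pure titanium: E = 104.4 GPa, ρ = 4500 kg/m³
  molybdenum: E = 321.0 GPa, ρ = 10280 kg/m³
  borosilicate glass: E = 65.90 GPa, ρ = 2200 kg/m³
  titanium alloy: E = 115.7 GPa, ρ = 4400 kg/m³
  bronze: E = 102.7 GPa, ρ = 8770 kg/m³
  elm: M = 4.42×10⁻³
  borosilicate glass: M = 3.69×10⁻³
  titanium alloy: M = 2.44×10⁻³
  commercially pure titanium: M = 2.27×10⁻³
  molybdenum: M = 1.74×10⁻³
  bronze: M = 1.16×10⁻³
Elm ranks first.

elm, M = 4.42×10⁻³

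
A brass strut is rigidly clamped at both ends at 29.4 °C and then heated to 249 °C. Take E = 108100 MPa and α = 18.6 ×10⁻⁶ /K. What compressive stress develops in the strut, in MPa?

442 MPa

E = 108100 MPa = 108.1 GPa.
ΔT = 219.6 K. Constrained thermal stress σ = E·α·ΔT = 108.1×10³ MPa × 18.6×10⁻⁶ × 219.6 = 442 MPa (compressive).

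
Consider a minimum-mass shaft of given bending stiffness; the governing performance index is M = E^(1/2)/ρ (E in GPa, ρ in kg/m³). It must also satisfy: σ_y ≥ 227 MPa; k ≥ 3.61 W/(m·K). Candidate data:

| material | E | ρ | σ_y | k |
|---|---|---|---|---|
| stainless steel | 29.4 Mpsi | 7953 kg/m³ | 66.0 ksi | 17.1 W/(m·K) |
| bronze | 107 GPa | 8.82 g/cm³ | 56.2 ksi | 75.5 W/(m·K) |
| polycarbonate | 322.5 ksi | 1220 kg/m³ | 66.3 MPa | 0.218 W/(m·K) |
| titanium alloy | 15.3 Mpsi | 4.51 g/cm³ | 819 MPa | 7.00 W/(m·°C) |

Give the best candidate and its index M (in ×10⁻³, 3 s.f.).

titanium alloy, M = 2.28×10⁻³

Screen on constraints: σ_y ≥ 227 MPa; k ≥ 3.61 W/(m·K). Survivors: stainless steel, bronze, titanium alloy.
Putting every candidate on a common basis:
  stainless steel: E = 202.7 GPa, ρ = 7953 kg/m³
  bronze: E = 107.0 GPa, ρ = 8820 kg/m³
  titanium alloy: E = 105.5 GPa, ρ = 4510 kg/m³
  titanium alloy: M = 2.28×10⁻³
  stainless steel: M = 1.79×10⁻³
  bronze: M = 1.17×10⁻³
Titanium alloy ranks first.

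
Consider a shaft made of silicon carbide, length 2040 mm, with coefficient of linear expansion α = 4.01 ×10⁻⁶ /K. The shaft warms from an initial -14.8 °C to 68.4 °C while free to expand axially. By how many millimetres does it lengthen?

0.681 mm

ΔT = 68.4 − (-14.8) = 83.20 K.
ΔL = α·L₀·ΔT = 4.01×10⁻⁶ × 2040 mm × 83.20 K = 0.681 mm.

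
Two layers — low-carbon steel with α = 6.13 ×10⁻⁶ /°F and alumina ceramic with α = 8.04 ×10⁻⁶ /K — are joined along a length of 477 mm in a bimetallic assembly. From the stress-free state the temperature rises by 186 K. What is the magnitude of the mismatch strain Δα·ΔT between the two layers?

5.57×10⁻⁴

low-carbon steel: α = 6.13×10⁻⁶/°F × 9/5 = 11.0×10⁻⁶/K.
Δα = |11.0 − 8.04|×10⁻⁶/K = 2.99×10⁻⁶/K.
Mismatch strain = Δα·ΔT = 2.99×10⁻⁶ × 186.0 = 5.57×10⁻⁴.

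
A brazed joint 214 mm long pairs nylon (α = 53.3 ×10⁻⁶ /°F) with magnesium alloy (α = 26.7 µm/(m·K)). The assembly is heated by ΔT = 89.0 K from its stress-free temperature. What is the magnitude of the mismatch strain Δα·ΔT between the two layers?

nylon: α = 53.3×10⁻⁶/°F × 9/5 = 95.9×10⁻⁶/K.
Δα = |95.9 − 26.7|×10⁻⁶/K = 69.2×10⁻⁶/K.
Mismatch strain = Δα·ΔT = 69.2×10⁻⁶ × 89.0 = 6.16×10⁻³.

6.16×10⁻³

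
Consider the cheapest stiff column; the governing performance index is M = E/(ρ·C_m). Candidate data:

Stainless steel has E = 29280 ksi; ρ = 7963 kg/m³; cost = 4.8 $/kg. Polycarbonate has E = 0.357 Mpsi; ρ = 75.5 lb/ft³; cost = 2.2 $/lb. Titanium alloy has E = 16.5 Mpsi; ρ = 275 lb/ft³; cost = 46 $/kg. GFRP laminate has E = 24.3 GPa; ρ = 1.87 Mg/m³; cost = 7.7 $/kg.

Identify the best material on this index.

Normalizing units and computing the index:
  stainless steel: E = 201.9 GPa, ρ = 7963 kg/m³, cost = 4.800 $/kg
  polycarbonate: E = 2.461 GPa, ρ = 1209 kg/m³, cost = 4.850 $/kg
  titanium alloy: E = 113.8 GPa, ρ = 4405 kg/m³, cost = 46.00 $/kg
  GFRP laminate: E = 24.30 GPa, ρ = 1870 kg/m³, cost = 7.700 $/kg
  stainless steel: M = 5.28 MN·m per $
  GFRP laminate: M = 1.69 MN·m per $
  titanium alloy: M = 0.561 MN·m per $
  polycarbonate: M = 0.420 MN·m per $
Highest index: stainless steel.

stainless steel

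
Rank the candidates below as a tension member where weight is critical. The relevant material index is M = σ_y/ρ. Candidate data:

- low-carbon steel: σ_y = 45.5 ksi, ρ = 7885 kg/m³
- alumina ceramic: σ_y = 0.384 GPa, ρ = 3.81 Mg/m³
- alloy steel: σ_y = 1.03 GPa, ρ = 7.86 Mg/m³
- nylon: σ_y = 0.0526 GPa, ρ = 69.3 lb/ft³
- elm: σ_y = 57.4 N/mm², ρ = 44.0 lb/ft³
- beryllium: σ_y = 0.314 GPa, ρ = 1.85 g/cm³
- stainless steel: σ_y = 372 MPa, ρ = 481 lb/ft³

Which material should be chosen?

In SI units:
  low-carbon steel: σ_y = 313.7 MPa, ρ = 7885 kg/m³
  alumina ceramic: σ_y = 384.0 MPa, ρ = 3810 kg/m³
  alloy steel: σ_y = 1030 MPa, ρ = 7860 kg/m³
  nylon: σ_y = 52.60 MPa, ρ = 1110 kg/m³
  elm: σ_y = 57.40 MPa, ρ = 704.8 kg/m³
  beryllium: σ_y = 314.0 MPa, ρ = 1850 kg/m³
  stainless steel: σ_y = 372.0 MPa, ρ = 7705 kg/m³
  beryllium: M = 170 kN·m/kg
  alloy steel: M = 131 kN·m/kg
  alumina ceramic: M = 101 kN·m/kg
  elm: M = 81.4 kN·m/kg
  stainless steel: M = 48.3 kN·m/kg
  nylon: M = 47.4 kN·m/kg
  low-carbon steel: M = 39.8 kN·m/kg
Highest index: beryllium.

beryllium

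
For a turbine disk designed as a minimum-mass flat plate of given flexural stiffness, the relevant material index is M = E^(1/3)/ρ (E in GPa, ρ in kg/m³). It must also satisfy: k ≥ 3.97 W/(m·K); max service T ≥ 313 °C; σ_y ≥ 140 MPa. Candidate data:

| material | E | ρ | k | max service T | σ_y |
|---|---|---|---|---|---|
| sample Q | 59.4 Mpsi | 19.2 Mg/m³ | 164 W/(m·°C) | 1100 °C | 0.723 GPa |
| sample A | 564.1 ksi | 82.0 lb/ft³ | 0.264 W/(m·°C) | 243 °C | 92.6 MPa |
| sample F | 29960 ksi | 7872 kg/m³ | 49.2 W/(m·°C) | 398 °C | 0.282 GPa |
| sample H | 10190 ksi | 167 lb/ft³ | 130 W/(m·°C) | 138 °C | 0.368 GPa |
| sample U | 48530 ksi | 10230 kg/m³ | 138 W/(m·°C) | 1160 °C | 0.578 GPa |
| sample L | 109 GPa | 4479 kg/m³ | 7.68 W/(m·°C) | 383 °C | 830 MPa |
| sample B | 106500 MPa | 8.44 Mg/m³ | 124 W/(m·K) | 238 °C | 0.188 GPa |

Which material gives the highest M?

sample L

Screen on constraints: k ≥ 3.97 W/(m·K); max service T ≥ 313 °C; σ_y ≥ 140 MPa. Survivors: sample Q, sample F, sample U, sample L.
In SI units:
  sample Q: E = 409.5 GPa, ρ = 19200 kg/m³
  sample F: E = 206.6 GPa, ρ = 7872 kg/m³
  sample U: E = 334.6 GPa, ρ = 10230 kg/m³
  sample L: E = 109.0 GPa, ρ = 4479 kg/m³
  sample L: M = 1.07×10⁻³
  sample F: M = 0.751×10⁻³
  sample U: M = 0.679×10⁻³
  sample Q: M = 0.387×10⁻³
Highest index: sample L.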